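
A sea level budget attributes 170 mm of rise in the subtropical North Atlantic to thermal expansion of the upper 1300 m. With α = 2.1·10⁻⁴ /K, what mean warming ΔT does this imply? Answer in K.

ΔT = Δh/(αH) = 0.17 / (2.1×10⁻⁴ × 1300) ≈ 0.6227 K

ΔT ≈ 0.62 K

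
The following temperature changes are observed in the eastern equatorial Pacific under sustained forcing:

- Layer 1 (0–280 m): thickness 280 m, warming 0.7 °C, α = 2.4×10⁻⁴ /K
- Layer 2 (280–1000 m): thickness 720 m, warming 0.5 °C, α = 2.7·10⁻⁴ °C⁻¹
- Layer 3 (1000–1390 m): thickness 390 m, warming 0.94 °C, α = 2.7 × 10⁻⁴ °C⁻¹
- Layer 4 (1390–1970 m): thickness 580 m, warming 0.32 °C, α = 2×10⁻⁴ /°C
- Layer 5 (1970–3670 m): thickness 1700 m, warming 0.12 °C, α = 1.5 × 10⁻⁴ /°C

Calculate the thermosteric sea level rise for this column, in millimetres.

Layer 1: 280 × 2.4×10⁻⁴ × 0.7 = 0.04704 m
2.7×10⁻⁴ × 720 × 0.5 = 0.09720 m
Layer 3: 390 × 0.94 × 2.7×10⁻⁴ = 0.098982 m
Layer 4: 2×10⁻⁴ × 580 × 0.32 = 0.03712 m
Layer 5: 0.12 × 1.5×10⁻⁴ × 1700 = 0.03060 m
Δh = 0.04704 + 0.09720 + 0.098982 + 0.03712 + 0.03060 = 0.310942 m

Δh = 311 mm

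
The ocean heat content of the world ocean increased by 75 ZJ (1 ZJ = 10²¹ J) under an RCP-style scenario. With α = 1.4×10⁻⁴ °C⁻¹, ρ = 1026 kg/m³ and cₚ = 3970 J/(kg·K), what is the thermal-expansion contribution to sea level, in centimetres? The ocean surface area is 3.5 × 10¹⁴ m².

Per unit area: Q = 75×10²¹ / (3.5×10¹⁴) ≈ 2.143×10⁸ J/m²
Δh = αQ/(ρcₚ) = 1.4×10⁻⁴ × 2.143×10⁸ / (1026 × 3970) ≈ 0.0073657 m

Δh = 0.74 cm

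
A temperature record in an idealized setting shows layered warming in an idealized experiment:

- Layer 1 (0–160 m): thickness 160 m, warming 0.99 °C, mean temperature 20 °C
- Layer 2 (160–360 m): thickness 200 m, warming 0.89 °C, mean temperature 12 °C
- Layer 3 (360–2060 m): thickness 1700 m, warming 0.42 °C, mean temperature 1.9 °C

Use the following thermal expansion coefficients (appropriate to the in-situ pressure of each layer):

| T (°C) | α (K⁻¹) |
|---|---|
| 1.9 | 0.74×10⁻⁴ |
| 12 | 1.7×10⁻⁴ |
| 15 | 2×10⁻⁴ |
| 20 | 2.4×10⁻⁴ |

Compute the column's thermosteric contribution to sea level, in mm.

Layer 1 at 20 °C → α = 2.4×10⁻⁴ K⁻¹
Layer 2 at 12 °C → α = 1.7×10⁻⁴ K⁻¹
Layer 3 at 1.9 °C → α = 0.74×10⁻⁴ K⁻¹
2.4×10⁻⁴ × 160 × 0.99 = 0.038016 m
200 × 0.89 × 1.7×10⁻⁴ = 0.03026 m
0.42 × 0.74×10⁻⁴ × 1700 = 0.052836 m
Δh = 0.038016 + 0.03026 + 0.052836 = 0.121112 m

Δh = 120 mm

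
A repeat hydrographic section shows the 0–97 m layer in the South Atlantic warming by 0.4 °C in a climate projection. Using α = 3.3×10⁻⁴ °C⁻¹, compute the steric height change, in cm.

1.28 cm of thermosteric rise

Δh = αΔT·H = 3.3×10⁻⁴ × 0.4 × 97 = 0.012804 m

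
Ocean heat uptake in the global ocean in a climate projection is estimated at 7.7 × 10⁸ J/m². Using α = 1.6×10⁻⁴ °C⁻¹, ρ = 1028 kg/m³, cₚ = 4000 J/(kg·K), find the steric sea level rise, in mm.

Δh = αQ/(ρcₚ) = 1.6×10⁻⁴ × 7.7×10⁸ / (1028 × 4000) ≈ 0.029961 m

Δh = 30 mm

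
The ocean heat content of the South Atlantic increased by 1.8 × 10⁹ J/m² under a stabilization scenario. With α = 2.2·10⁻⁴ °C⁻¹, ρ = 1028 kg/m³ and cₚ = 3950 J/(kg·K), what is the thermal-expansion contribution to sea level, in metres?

Δh = 0.0975 m

Δh = αQ/(ρcₚ) = 2.2×10⁻⁴ × 1.8×10⁹ / (1028 × 3950) ≈ 0.097523 m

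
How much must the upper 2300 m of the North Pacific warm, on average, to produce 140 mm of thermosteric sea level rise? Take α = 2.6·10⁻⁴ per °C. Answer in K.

0.234 K

ΔT = Δh/(αH) = 0.14 / (2.6×10⁻⁴ × 2300) ≈ 0.2341 K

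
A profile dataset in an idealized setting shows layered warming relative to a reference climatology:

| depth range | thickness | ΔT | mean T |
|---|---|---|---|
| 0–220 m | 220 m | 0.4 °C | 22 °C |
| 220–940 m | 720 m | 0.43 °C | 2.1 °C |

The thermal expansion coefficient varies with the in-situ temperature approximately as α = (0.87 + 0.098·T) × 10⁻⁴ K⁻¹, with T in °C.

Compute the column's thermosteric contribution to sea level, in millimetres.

60 mm of thermosteric rise

Layer 1: α = (0.87 + 0.098×22)×10⁻⁴ = 3.026×10⁻⁴ K⁻¹
Layer 2: α = (0.87 + 0.098×2.1)×10⁻⁴ = 1.0758×10⁻⁴ K⁻¹
Layer 1: 0.4 × 220 × 3.026×10⁻⁴ = 0.0266288 m
220–940 m: 720 × 0.43 × 1.0758×10⁻⁴ = 0.033306768 m
Δh = 0.0266288 + 0.033306768 = 0.059935568 m ≈ 60 mm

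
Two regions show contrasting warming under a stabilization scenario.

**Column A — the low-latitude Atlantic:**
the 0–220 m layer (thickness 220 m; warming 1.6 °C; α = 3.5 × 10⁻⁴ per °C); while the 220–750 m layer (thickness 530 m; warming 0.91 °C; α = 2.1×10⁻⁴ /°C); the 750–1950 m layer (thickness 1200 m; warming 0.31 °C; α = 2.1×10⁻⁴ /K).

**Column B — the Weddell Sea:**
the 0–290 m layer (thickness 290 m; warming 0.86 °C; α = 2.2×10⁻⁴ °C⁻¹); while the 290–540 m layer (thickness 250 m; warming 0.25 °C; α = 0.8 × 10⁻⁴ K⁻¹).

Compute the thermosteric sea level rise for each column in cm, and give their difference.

A 0–220 m: 220 × 3.5×10⁻⁴ × 1.6 = 0.12320 m
A 220–750 m: 0.91 × 2.1×10⁻⁴ × 530 = 0.101283 m
A 1200 × 2.1×10⁻⁴ × 0.31 = 0.07812 m
A total: 0.302603 m
B 0–290 m: 2.2×10⁻⁴ × 290 × 0.86 = 0.054868 m
B Layer 2: 250 × 0.8×10⁻⁴ × 0.25 = 0.00500 m
B total: 0.059868 m
Difference: 0.302603 − 0.059868 = 0.242735 m

A: 30 cm; B: 6.0 cm; difference 24 cm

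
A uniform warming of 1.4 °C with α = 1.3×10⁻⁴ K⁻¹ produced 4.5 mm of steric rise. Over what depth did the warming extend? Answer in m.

H = Δh/(αΔT) = 0.0045 / (1.3×10⁻⁴ × 1.4) ≈ 24.73 m

about 24.7 m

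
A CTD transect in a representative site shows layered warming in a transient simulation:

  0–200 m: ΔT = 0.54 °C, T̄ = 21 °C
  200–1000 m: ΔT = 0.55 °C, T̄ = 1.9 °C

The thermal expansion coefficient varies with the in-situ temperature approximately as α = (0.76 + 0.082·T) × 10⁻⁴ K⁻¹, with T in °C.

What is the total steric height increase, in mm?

Layer 1: α = (0.76 + 0.082×21)×10⁻⁴ = 2.482×10⁻⁴ K⁻¹
Layer 2: α = (0.76 + 0.082×1.9)×10⁻⁴ = 0.9158×10⁻⁴ K⁻¹
0–200 m: 2.482×10⁻⁴ × 0.54 × 200 = 0.0268056 m
0.55 × 0.9158×10⁻⁴ × 800 = 0.0402952 m
Δh = 0.0268056 + 0.0402952 = 0.0671008 m ≈ 67.1 mm

67.1 mm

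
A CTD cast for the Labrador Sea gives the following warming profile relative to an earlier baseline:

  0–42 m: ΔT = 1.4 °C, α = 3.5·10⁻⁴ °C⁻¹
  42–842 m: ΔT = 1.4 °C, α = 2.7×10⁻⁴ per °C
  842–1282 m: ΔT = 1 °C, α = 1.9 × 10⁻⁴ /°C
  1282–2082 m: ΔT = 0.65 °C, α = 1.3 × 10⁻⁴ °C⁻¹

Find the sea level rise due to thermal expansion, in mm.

470 mm

0–42 m: 3.5×10⁻⁴ × 42 × 1.4 = 0.02058 m
42–842 m: 1.4 × 2.7×10⁻⁴ × 800 = 0.30240 m
842–1282 m: 1 × 1.9×10⁻⁴ × 440 = 0.08360 m
1.3×10⁻⁴ × 800 × 0.65 = 0.06760 m
Δh = 0.02058 + 0.30240 + 0.08360 + 0.06760 = 0.47418 m ≈ 470 mm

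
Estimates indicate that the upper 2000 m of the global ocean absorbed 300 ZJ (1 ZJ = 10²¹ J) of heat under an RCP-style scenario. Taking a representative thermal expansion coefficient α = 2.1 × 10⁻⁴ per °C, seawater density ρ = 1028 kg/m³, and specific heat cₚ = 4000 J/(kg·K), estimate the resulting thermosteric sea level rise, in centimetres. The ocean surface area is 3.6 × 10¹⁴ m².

Per unit area: Q = 300×10²¹ / (3.6×10¹⁴) ≈ 8.333×10⁸ J/m²
Δh = αQ/(ρcₚ) = 2.1×10⁻⁴ × 8.333×10⁸ / (1028 × 4000) ≈ 0.042557 m

Δh = 4.3 cm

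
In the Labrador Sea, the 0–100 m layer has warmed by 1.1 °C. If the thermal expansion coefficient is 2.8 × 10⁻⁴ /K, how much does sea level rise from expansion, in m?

Δh = αΔT·H = 2.8×10⁻⁴ × 1.1 × 100 = 0.03080 m

Δh = 0.031 m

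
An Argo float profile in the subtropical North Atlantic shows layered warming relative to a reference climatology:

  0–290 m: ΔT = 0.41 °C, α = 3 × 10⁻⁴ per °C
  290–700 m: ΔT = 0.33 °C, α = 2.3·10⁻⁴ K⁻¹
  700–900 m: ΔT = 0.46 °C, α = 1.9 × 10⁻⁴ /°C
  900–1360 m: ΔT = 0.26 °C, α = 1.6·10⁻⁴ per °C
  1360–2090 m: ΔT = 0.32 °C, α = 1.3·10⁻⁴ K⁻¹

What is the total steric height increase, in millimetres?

130 mm of thermosteric rise

Layer 1: 3×10⁻⁴ × 0.41 × 290 = 0.03567 m
290–700 m: 2.3×10⁻⁴ × 410 × 0.33 = 0.031119 m
Layer 3: 0.46 × 1.9×10⁻⁴ × 200 = 0.01748 m
Layer 4: 0.26 × 460 × 1.6×10⁻⁴ = 0.019136 m
0.32 × 1.3×10⁻⁴ × 730 = 0.030368 m
Δh = 0.03567 + 0.031119 + 0.01748 + 0.019136 + 0.030368 = 0.133773 m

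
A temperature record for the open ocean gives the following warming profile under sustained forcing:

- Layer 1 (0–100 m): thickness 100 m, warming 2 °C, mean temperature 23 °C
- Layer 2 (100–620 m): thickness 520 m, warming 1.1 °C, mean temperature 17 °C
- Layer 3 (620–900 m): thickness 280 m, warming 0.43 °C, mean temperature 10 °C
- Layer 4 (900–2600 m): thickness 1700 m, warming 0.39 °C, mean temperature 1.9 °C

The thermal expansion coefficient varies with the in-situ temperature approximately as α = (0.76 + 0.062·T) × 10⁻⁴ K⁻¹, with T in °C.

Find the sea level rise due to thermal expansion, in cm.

Layer 1: α = (0.76 + 0.062×23)×10⁻⁴ = 2.186×10⁻⁴ K⁻¹
Layer 2: α = (0.76 + 0.062×17)×10⁻⁴ = 1.814×10⁻⁴ K⁻¹
Layer 3: α = (0.76 + 0.062×10)×10⁻⁴ = 1.38×10⁻⁴ K⁻¹
Layer 4: α = (0.76 + 0.062×1.9)×10⁻⁴ = 0.8778×10⁻⁴ K⁻¹
Layer 1: 100 × 2 × 2.186×10⁻⁴ = 0.04372 m
100–620 m: 1.814×10⁻⁴ × 1.1 × 520 = 0.1037608 m
Layer 3: 280 × 1.38×10⁻⁴ × 0.43 = 0.0166152 m
900–2600 m: 0.39 × 1700 × 0.8778×10⁻⁴ = 0.05819814 m
Δh = 0.04372 + 0.1037608 + 0.0166152 + 0.05819814 = 0.22229414 m ≈ 22.2 cm

Δh ≈ 22.2 cm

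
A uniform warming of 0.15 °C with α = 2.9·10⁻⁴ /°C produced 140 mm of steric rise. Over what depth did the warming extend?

H = Δh/(αΔT) = 0.14 / (2.9×10⁻⁴ × 0.15) ≈ 3218 m

about 3200 m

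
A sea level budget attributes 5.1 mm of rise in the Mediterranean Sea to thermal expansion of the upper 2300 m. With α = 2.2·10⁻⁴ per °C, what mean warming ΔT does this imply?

ΔT ≈ 0.0101 °C

ΔT = Δh/(αH) = 0.0051 / (2.2×10⁻⁴ × 2300) ≈ 0.01008 °C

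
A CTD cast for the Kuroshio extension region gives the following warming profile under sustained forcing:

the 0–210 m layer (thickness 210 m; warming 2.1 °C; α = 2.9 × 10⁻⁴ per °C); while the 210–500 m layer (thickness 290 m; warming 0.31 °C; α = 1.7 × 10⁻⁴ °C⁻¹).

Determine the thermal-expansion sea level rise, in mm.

Layer 1: 210 × 2.1 × 2.9×10⁻⁴ = 0.12789 m
Layer 2: 290 × 1.7×10⁻⁴ × 0.31 = 0.015283 m
Δh = 0.12789 + 0.015283 = 0.143173 m

Δh ≈ 143 mm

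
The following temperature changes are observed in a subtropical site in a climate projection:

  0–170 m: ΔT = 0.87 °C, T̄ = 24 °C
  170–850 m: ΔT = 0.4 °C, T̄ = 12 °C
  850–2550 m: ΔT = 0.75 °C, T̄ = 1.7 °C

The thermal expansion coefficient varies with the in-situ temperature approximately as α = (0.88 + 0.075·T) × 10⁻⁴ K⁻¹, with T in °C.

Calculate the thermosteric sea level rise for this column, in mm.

Δh = 220 mm

Layer 1: α = (0.88 + 0.075×24)×10⁻⁴ = 2.68×10⁻⁴ K⁻¹
Layer 2: α = (0.88 + 0.075×12)×10⁻⁴ = 1.78×10⁻⁴ K⁻¹
Layer 3: α = (0.88 + 0.075×1.7)×10⁻⁴ = 1.0075×10⁻⁴ K⁻¹
0–170 m: 0.87 × 2.68×10⁻⁴ × 170 = 0.0396372 m
170–850 m: 0.4 × 680 × 1.78×10⁻⁴ = 0.048416 m
850–2550 m: 1700 × 1.0075×10⁻⁴ × 0.75 = 0.12845625 m
Δh = 0.0396372 + 0.048416 + 0.12845625 = 0.21650945 m ≈ 220 mm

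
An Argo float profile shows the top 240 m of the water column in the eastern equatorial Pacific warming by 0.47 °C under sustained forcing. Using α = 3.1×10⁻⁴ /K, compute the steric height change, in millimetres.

Δh ≈ 35.0 mm

Δh = αΔT·H = 3.1×10⁻⁴ × 0.47 × 240 = 0.034968 m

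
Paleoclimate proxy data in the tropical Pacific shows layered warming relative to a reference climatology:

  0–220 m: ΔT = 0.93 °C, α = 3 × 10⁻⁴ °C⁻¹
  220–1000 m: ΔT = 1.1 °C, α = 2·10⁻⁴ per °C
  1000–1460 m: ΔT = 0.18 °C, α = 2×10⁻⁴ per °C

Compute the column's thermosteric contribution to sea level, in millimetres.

0–220 m: 220 × 0.93 × 3×10⁻⁴ = 0.06138 m
220–1000 m: 780 × 2×10⁻⁴ × 1.1 = 0.17160 m
Layer 3: 0.18 × 2×10⁻⁴ × 460 = 0.01656 m
Δh = 0.06138 + 0.17160 + 0.01656 = 0.24954 m ≈ 250 mm

Δh ≈ 250 mm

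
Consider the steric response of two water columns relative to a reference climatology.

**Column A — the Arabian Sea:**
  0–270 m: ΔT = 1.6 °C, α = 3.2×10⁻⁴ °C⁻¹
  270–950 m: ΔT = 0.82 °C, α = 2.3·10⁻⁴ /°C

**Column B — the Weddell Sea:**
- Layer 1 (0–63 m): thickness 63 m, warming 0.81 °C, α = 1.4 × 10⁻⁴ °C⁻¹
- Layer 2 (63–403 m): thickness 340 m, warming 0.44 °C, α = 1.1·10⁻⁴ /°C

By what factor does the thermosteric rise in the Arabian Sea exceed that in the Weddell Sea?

A 3.2×10⁻⁴ × 270 × 1.6 = 0.13824 m
A 270–950 m: 2.3×10⁻⁴ × 680 × 0.82 = 0.128248 m
A total: 0.266488 m
B Layer 1: 63 × 0.81 × 1.4×10⁻⁴ = 0.0071442 m
B Layer 2: 1.1×10⁻⁴ × 340 × 0.44 = 0.016456 m
B total: 0.0236002 m
Ratio: 0.266488 / 0.0236002 ≈ 11.29

11.3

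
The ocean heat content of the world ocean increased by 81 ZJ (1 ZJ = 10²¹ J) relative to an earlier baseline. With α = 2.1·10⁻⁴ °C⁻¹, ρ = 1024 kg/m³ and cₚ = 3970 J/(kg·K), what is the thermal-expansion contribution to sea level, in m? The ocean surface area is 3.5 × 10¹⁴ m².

Per unit area: Q = 81×10²¹ / (3.5×10¹⁴) ≈ 2.314×10⁸ J/m²
Δh = αQ/(ρcₚ) = 2.1×10⁻⁴ × 2.314×10⁸ / (1024 × 3970) ≈ 0.011953 m

0.0120 m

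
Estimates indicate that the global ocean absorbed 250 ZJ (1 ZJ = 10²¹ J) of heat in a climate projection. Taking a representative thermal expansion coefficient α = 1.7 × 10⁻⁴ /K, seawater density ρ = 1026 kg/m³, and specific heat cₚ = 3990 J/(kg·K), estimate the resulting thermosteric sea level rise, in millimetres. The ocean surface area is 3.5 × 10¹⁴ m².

Per unit area: Q = 250×10²¹ / (3.5×10¹⁴) ≈ 7.143×10⁸ J/m²
Δh = αQ/(ρcₚ) = 1.7×10⁻⁴ × 7.143×10⁸ / (1026 × 3990) ≈ 0.029663 m

about 30 mm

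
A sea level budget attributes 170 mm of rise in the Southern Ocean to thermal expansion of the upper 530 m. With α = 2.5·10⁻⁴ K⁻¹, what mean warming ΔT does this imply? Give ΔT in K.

1.28 K

ΔT = Δh/(αH) = 0.17 / (2.5×10⁻⁴ × 530) ≈ 1.283 K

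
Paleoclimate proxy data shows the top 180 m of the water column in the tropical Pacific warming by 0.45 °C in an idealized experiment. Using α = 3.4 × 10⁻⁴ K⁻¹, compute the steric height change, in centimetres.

about 2.8 cm

Δh = αΔT·H = 3.4×10⁻⁴ × 0.45 × 180 = 0.02754 m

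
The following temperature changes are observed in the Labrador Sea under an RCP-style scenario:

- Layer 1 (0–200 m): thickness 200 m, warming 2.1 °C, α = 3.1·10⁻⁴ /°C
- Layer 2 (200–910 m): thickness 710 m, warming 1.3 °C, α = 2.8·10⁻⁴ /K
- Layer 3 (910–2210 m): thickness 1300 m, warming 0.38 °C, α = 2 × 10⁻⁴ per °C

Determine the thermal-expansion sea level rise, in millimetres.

2.1 × 3.1×10⁻⁴ × 200 = 0.13020 m
2.8×10⁻⁴ × 1.3 × 710 = 0.25844 m
2×10⁻⁴ × 0.38 × 1300 = 0.09880 m
Δh = 0.13020 + 0.25844 + 0.09880 = 0.48744 m

Δh ≈ 487 mm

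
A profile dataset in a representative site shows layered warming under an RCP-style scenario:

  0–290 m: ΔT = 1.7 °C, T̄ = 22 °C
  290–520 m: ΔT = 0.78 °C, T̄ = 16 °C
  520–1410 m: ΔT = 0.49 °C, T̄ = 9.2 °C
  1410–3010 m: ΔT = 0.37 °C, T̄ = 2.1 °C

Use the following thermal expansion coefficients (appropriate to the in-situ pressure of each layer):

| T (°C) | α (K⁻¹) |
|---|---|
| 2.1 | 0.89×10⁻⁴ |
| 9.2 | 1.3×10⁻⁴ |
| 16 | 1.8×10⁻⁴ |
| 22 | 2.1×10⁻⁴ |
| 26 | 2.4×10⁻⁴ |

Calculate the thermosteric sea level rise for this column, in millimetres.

Layer 1 at 22 °C → α = 2.1×10⁻⁴ K⁻¹
Layer 2 at 16 °C → α = 1.8×10⁻⁴ K⁻¹
Layer 3 at 9.2 °C → α = 1.3×10⁻⁴ K⁻¹
Layer 4 at 2.1 °C → α = 0.89×10⁻⁴ K⁻¹
290 × 2.1×10⁻⁴ × 1.7 = 0.10353 m
290–520 m: 230 × 1.8×10⁻⁴ × 0.78 = 0.032292 m
520–1410 m: 0.49 × 890 × 1.3×10⁻⁴ = 0.056693 m
1410–3010 m: 0.37 × 0.89×10⁻⁴ × 1600 = 0.052688 m
Δh = 0.10353 + 0.032292 + 0.056693 + 0.052688 = 0.245203 m

250 mm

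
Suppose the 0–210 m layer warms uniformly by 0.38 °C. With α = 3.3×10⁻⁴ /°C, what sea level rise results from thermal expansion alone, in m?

Δh = αΔT·H = 3.3×10⁻⁴ × 0.38 × 210 = 0.026334 m

Δh = 0.0263 m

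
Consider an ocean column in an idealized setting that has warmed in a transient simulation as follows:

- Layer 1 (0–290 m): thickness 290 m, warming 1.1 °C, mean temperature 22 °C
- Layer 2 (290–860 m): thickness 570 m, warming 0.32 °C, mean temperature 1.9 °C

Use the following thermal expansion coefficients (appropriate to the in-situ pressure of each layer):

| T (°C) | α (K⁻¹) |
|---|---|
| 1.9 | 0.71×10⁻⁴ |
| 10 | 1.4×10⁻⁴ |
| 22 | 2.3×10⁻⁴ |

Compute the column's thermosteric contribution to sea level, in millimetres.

Layer 1 at 22 °C → α = 2.3×10⁻⁴ K⁻¹
Layer 2 at 1.9 °C → α = 0.71×10⁻⁴ K⁻¹
2.3×10⁻⁴ × 290 × 1.1 = 0.07337 m
Layer 2: 0.71×10⁻⁴ × 0.32 × 570 = 0.0129504 m
Δh = 0.07337 + 0.0129504 = 0.0863204 m

86.3 mm of thermosteric rise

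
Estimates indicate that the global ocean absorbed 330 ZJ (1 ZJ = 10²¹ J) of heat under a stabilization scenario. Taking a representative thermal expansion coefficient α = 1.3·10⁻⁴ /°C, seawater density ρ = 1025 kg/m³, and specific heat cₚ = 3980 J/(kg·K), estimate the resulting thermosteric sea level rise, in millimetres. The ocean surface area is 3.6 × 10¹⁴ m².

Δh = 29.2 mm

Per unit area: Q = 330×10²¹ / (3.6×10¹⁴) ≈ 9.167×10⁸ J/m²
Δh = αQ/(ρcₚ) = 1.3×10⁻⁴ × 9.167×10⁸ / (1025 × 3980) ≈ 0.029212 m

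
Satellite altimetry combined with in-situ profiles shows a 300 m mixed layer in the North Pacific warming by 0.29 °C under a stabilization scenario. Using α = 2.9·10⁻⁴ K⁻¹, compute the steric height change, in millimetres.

Δh = αΔT·H = 2.9×10⁻⁴ × 0.29 × 300 = 0.02523 m

Δh = 25.2 mm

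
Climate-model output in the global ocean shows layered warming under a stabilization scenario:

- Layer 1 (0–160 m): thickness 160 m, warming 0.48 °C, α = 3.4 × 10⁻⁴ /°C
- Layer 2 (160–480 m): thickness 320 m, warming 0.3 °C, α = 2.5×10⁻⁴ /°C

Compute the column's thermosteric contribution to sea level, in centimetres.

0–160 m: 160 × 0.48 × 3.4×10⁻⁴ = 0.026112 m
Layer 2: 2.5×10⁻⁴ × 0.3 × 320 = 0.02400 m
Δh = 0.026112 + 0.02400 = 0.050112 m

5.0 cm of thermosteric rise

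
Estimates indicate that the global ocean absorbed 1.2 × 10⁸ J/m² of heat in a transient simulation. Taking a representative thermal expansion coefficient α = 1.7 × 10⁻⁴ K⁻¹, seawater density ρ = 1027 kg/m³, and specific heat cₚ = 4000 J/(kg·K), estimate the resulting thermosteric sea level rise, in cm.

Δh = αQ/(ρcₚ) = 1.7×10⁻⁴ × 1.2×10⁸ / (1027 × 4000) ≈ 0.0049659 m

0.497 cm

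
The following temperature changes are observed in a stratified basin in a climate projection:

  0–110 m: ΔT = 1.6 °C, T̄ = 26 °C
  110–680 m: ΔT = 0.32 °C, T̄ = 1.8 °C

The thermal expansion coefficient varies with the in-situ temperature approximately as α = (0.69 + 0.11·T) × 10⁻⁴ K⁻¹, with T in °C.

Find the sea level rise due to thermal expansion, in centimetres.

Layer 1: α = (0.69 + 0.11×26)×10⁻⁴ = 3.55×10⁻⁴ K⁻¹
Layer 2: α = (0.69 + 0.11×1.8)×10⁻⁴ = 0.888×10⁻⁴ K⁻¹
110 × 3.55×10⁻⁴ × 1.6 = 0.06248 m
110–680 m: 0.888×10⁻⁴ × 570 × 0.32 = 0.01619712 m
Δh = 0.06248 + 0.01619712 = 0.07867712 m

about 7.9 cm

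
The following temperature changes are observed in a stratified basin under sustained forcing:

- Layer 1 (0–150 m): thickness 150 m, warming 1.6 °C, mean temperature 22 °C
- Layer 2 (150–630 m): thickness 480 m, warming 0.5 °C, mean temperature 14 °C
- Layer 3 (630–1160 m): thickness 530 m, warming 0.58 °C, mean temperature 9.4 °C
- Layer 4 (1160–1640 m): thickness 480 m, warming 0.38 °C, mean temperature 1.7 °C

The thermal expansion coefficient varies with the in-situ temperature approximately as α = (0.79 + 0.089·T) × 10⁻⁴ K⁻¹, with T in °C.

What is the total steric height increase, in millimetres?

Δh ≈ 182 mm

Layer 1: α = (0.79 + 0.089×22)×10⁻⁴ = 2.748×10⁻⁴ K⁻¹
Layer 2: α = (0.79 + 0.089×14)×10⁻⁴ = 2.036×10⁻⁴ K⁻¹
Layer 3: α = (0.79 + 0.089×9.4)×10⁻⁴ = 1.6266×10⁻⁴ K⁻¹
Layer 4: α = (0.79 + 0.089×1.7)×10⁻⁴ = 0.9413×10⁻⁴ K⁻¹
2.748×10⁻⁴ × 150 × 1.6 = 0.065952 m
150–630 m: 0.5 × 480 × 2.036×10⁻⁴ = 0.048864 m
530 × 0.58 × 1.6266×10⁻⁴ = 0.050001684 m
480 × 0.9413×10⁻⁴ × 0.38 = 0.017169312 m
Δh = 0.065952 + 0.048864 + 0.050001684 + 0.017169312 = 0.181986996 m ≈ 182 mm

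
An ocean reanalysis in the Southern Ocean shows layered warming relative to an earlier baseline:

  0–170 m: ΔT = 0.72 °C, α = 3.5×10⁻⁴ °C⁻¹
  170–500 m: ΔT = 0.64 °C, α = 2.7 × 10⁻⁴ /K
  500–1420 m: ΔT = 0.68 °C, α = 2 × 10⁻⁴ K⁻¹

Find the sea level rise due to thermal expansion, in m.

Layer 1: 3.5×10⁻⁴ × 0.72 × 170 = 0.04284 m
170–500 m: 0.64 × 330 × 2.7×10⁻⁴ = 0.057024 m
500–1420 m: 0.68 × 2×10⁻⁴ × 920 = 0.12512 m
Δh = 0.04284 + 0.057024 + 0.12512 = 0.224984 m

about 0.225 m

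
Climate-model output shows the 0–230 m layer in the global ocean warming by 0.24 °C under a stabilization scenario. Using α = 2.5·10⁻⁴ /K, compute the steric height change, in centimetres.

Δh = αΔT·H = 2.5×10⁻⁴ × 0.24 × 230 = 0.01380 m

1.38 cm of thermosteric rise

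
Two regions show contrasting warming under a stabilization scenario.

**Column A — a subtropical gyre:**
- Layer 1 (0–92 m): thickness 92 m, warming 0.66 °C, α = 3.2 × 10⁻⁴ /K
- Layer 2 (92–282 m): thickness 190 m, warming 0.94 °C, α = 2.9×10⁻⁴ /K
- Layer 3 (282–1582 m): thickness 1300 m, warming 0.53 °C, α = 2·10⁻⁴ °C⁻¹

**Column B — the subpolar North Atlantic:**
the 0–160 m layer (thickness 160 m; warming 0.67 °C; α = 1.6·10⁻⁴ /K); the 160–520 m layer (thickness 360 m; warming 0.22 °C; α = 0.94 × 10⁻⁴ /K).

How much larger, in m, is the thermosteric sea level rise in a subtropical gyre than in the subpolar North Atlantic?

Δh_A − Δh_B ≈ 0.18 m

A 0.66 × 3.2×10⁻⁴ × 92 = 0.0194304 m
A 92–282 m: 0.94 × 190 × 2.9×10⁻⁴ = 0.051794 m
A 0.53 × 2×10⁻⁴ × 1300 = 0.13780 m
A total: 0.2090244 m
B Layer 1: 0.67 × 160 × 1.6×10⁻⁴ = 0.017152 m
B Layer 2: 360 × 0.22 × 0.94×10⁻⁴ = 0.0074448 m
B total: 0.0245968 m
Difference: 0.2090244 − 0.0245968 = 0.1844276 m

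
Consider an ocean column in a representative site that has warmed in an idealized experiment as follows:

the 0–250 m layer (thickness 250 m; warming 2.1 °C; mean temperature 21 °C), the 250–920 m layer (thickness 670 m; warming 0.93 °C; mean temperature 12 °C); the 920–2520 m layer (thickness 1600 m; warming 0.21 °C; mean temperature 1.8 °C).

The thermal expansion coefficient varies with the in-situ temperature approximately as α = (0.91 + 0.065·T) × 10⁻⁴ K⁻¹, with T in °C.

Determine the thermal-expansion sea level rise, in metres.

Δh ≈ 0.259 m

Layer 1: α = (0.91 + 0.065×21)×10⁻⁴ = 2.275×10⁻⁴ K⁻¹
Layer 2: α = (0.91 + 0.065×12)×10⁻⁴ = 1.69×10⁻⁴ K⁻¹
Layer 3: α = (0.91 + 0.065×1.8)×10⁻⁴ = 1.027×10⁻⁴ K⁻¹
Layer 1: 250 × 2.1 × 2.275×10⁻⁴ = 0.1194375 m
670 × 1.69×10⁻⁴ × 0.93 = 0.1053039 m
Layer 3: 0.21 × 1600 × 1.027×10⁻⁴ = 0.0345072 m
Δh = 0.1194375 + 0.1053039 + 0.0345072 = 0.2592486 m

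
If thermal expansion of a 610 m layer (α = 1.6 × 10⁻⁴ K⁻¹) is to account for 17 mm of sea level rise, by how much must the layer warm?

ΔT = Δh/(αH) = 0.017 / (1.6×10⁻⁴ × 610) ≈ 0.1742 °C

ΔT ≈ 0.174 °C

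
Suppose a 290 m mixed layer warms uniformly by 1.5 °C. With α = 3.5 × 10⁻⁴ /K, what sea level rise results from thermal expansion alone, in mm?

Δh ≈ 152 mm

Δh = αΔT·H = 3.5×10⁻⁴ × 1.5 × 290 = 0.15225 m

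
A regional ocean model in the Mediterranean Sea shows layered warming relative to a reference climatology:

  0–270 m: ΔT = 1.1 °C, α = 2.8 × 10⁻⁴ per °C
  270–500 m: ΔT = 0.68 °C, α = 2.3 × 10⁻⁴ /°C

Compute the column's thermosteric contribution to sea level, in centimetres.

Δh = 11.9 cm

0–270 m: 270 × 2.8×10⁻⁴ × 1.1 = 0.08316 m
Layer 2: 2.3×10⁻⁴ × 230 × 0.68 = 0.035972 m
Δh = 0.08316 + 0.035972 = 0.119132 m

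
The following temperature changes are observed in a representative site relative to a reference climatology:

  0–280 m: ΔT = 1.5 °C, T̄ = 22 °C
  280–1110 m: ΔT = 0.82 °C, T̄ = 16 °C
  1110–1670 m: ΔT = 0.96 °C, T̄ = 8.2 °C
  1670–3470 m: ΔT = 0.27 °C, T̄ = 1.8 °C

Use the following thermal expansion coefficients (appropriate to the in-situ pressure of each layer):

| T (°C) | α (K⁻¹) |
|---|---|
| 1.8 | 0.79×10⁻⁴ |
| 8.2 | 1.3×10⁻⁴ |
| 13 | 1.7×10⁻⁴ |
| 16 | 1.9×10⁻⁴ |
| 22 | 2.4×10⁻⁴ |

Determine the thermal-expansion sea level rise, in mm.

338 mm

Layer 1 at 22 °C → α = 2.4×10⁻⁴ K⁻¹
Layer 2 at 16 °C → α = 1.9×10⁻⁴ K⁻¹
Layer 3 at 8.2 °C → α = 1.3×10⁻⁴ K⁻¹
Layer 4 at 1.8 °C → α = 0.79×10⁻⁴ K⁻¹
280 × 1.5 × 2.4×10⁻⁴ = 0.10080 m
280–1110 m: 0.82 × 830 × 1.9×10⁻⁴ = 0.129314 m
1.3×10⁻⁴ × 560 × 0.96 = 0.069888 m
1670–3470 m: 0.79×10⁻⁴ × 0.27 × 1800 = 0.038394 m
Δh = 0.10080 + 0.129314 + 0.069888 + 0.038394 = 0.338396 m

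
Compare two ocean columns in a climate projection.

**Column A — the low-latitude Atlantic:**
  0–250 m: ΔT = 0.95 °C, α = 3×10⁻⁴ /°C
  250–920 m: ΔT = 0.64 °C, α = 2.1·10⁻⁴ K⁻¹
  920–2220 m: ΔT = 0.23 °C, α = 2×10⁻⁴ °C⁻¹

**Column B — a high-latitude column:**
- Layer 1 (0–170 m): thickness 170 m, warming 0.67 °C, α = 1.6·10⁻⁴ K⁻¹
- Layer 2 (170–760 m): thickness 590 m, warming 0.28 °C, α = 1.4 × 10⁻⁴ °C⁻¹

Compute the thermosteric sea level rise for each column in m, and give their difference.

A Layer 1: 0.95 × 250 × 3×10⁻⁴ = 0.07125 m
A 250–920 m: 2.1×10⁻⁴ × 0.64 × 670 = 0.090048 m
A Layer 3: 1300 × 0.23 × 2×10⁻⁴ = 0.05980 m
A total: 0.221098 m
B Layer 1: 0.67 × 170 × 1.6×10⁻⁴ = 0.018224 m
B 170–760 m: 1.4×10⁻⁴ × 0.28 × 590 = 0.023128 m
B total: 0.041352 m
Difference: 0.221098 − 0.041352 = 0.179746 m

Δh_A ≈ 0.221 m, Δh_B ≈ 0.0414 m; difference ≈ 0.180 m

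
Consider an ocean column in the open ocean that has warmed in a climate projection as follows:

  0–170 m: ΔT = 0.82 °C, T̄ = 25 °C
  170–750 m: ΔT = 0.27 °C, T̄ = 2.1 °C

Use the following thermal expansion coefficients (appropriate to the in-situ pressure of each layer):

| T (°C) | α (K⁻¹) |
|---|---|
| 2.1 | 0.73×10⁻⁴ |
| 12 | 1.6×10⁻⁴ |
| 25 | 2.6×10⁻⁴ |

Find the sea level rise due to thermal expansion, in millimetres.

Layer 1 at 25 °C → α = 2.6×10⁻⁴ K⁻¹
Layer 2 at 2.1 °C → α = 0.73×10⁻⁴ K⁻¹
0–170 m: 2.6×10⁻⁴ × 170 × 0.82 = 0.036244 m
0.73×10⁻⁴ × 0.27 × 580 = 0.0114318 m
Δh = 0.036244 + 0.0114318 = 0.0476758 m

Δh = 48 mm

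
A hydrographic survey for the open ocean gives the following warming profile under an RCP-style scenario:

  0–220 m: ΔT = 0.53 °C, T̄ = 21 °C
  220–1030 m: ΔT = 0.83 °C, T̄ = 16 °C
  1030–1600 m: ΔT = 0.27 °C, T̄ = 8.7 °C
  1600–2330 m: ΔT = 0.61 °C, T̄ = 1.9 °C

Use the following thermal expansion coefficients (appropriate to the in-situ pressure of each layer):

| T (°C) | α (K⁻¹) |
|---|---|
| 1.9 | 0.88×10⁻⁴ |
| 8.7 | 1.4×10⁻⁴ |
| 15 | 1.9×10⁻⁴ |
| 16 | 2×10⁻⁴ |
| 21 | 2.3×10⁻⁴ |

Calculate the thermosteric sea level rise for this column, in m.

Layer 1 at 21 °C → α = 2.3×10⁻⁴ K⁻¹
Layer 2 at 16 °C → α = 2×10⁻⁴ K⁻¹
Layer 3 at 8.7 °C → α = 1.4×10⁻⁴ K⁻¹
Layer 4 at 1.9 °C → α = 0.88×10⁻⁴ K⁻¹
0–220 m: 220 × 0.53 × 2.3×10⁻⁴ = 0.026818 m
220–1030 m: 810 × 2×10⁻⁴ × 0.83 = 0.13446 m
570 × 0.27 × 1.4×10⁻⁴ = 0.021546 m
1600–2330 m: 730 × 0.88×10⁻⁴ × 0.61 = 0.0391864 m
Δh = 0.026818 + 0.13446 + 0.021546 + 0.0391864 = 0.2220104 m ≈ 0.22 m

Δh ≈ 0.22 m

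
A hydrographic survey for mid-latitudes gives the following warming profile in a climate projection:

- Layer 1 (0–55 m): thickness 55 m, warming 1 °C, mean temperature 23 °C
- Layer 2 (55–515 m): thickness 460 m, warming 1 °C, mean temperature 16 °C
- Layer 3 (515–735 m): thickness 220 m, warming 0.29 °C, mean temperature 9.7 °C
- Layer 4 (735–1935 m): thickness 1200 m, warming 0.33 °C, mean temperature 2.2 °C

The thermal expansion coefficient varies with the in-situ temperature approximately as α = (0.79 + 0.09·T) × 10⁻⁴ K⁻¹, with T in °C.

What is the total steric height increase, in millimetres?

168 mm of thermosteric rise

Layer 1: α = (0.79 + 0.09×23)×10⁻⁴ = 2.86×10⁻⁴ K⁻¹
Layer 2: α = (0.79 + 0.09×16)×10⁻⁴ = 2.23×10⁻⁴ K⁻¹
Layer 3: α = (0.79 + 0.09×9.7)×10⁻⁴ = 1.663×10⁻⁴ K⁻¹
Layer 4: α = (0.79 + 0.09×2.2)×10⁻⁴ = 0.988×10⁻⁴ K⁻¹
0–55 m: 2.86×10⁻⁴ × 1 × 55 = 0.01573 m
2.23×10⁻⁴ × 1 × 460 = 0.10258 m
515–735 m: 0.29 × 1.663×10⁻⁴ × 220 = 0.01060994 m
735–1935 m: 0.988×10⁻⁴ × 1200 × 0.33 = 0.0391248 m
Δh = 0.01573 + 0.10258 + 0.01060994 + 0.0391248 = 0.16804474 m ≈ 168 mm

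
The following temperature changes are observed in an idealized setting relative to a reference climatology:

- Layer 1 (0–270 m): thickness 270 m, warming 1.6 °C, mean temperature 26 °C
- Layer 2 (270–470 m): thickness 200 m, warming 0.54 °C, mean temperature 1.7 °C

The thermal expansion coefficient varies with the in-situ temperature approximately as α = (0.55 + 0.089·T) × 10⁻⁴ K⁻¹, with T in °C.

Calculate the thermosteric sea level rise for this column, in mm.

Layer 1: α = (0.55 + 0.089×26)×10⁻⁴ = 2.864×10⁻⁴ K⁻¹
Layer 2: α = (0.55 + 0.089×1.7)×10⁻⁴ = 0.7013×10⁻⁴ K⁻¹
1.6 × 2.864×10⁻⁴ × 270 = 0.1237248 m
270–470 m: 200 × 0.7013×10⁻⁴ × 0.54 = 0.00757404 m
Δh = 0.1237248 + 0.00757404 = 0.13129884 m ≈ 131 mm

Δh ≈ 131 mm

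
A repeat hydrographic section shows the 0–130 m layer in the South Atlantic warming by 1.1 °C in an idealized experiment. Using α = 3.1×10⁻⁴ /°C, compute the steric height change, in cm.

Δh = αΔT·H = 3.1×10⁻⁴ × 1.1 × 130 = 0.04433 m

Δh = 4.43 cm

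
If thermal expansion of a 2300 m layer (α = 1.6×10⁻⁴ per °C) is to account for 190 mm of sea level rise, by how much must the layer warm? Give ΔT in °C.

ΔT = Δh/(αH) = 0.19 / (1.6×10⁻⁴ × 2300) ≈ 0.5163 °C

about 0.52 °C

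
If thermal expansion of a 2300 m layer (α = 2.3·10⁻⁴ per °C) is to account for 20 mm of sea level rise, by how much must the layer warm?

about 0.038 °C

ΔT = Δh/(αH) = 0.02 / (2.3×10⁻⁴ × 2300) ≈ 0.03781 °C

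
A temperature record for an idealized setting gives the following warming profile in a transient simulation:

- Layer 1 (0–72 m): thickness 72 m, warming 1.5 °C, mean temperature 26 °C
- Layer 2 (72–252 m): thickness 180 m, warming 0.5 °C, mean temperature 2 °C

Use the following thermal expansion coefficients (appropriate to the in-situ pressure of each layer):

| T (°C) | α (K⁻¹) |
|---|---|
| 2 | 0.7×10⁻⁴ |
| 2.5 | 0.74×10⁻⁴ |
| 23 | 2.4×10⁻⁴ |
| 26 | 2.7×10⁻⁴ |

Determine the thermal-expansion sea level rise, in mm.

Layer 1 at 26 °C → α = 2.7×10⁻⁴ K⁻¹
Layer 2 at 2 °C → α = 0.7×10⁻⁴ K⁻¹
Layer 1: 2.7×10⁻⁴ × 1.5 × 72 = 0.02916 m
72–252 m: 180 × 0.7×10⁻⁴ × 0.5 = 0.00630 m
Δh = 0.02916 + 0.00630 = 0.03546 m

35 mm of thermosteric rise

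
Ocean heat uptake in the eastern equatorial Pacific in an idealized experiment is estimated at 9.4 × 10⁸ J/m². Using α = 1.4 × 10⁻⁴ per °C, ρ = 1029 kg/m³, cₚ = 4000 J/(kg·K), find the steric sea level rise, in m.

Δh = αQ/(ρcₚ) = 1.4×10⁻⁴ × 9.4×10⁸ / (1029 × 4000) ≈ 0.031973 m

Δh ≈ 0.032 m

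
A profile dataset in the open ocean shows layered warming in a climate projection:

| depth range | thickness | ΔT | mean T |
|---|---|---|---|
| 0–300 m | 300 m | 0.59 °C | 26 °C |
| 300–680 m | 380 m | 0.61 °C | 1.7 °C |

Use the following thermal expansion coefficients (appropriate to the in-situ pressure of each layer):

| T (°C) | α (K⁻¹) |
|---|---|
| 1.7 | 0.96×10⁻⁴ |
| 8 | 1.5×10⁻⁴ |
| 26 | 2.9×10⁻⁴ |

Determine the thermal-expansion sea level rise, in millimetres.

73.6 mm

Layer 1 at 26 °C → α = 2.9×10⁻⁴ K⁻¹
Layer 2 at 1.7 °C → α = 0.96×10⁻⁴ K⁻¹
2.9×10⁻⁴ × 0.59 × 300 = 0.05133 m
300–680 m: 380 × 0.96×10⁻⁴ × 0.61 = 0.0222528 m
Δh = 0.05133 + 0.0222528 = 0.0735828 m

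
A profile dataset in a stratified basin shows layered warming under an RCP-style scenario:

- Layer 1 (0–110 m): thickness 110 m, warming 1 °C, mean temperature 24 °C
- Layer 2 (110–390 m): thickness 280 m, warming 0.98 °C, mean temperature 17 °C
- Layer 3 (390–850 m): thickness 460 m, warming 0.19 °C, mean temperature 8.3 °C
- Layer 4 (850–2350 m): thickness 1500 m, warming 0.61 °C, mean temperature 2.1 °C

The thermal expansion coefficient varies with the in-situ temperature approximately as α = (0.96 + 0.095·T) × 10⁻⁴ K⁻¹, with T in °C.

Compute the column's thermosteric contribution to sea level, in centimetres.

Δh = 22.8 cm

Layer 1: α = (0.96 + 0.095×24)×10⁻⁴ = 3.24×10⁻⁴ K⁻¹
Layer 2: α = (0.96 + 0.095×17)×10⁻⁴ = 2.575×10⁻⁴ K⁻¹
Layer 3: α = (0.96 + 0.095×8.3)×10⁻⁴ = 1.7485×10⁻⁴ K⁻¹
Layer 4: α = (0.96 + 0.095×2.1)×10⁻⁴ = 1.1595×10⁻⁴ K⁻¹
Layer 1: 3.24×10⁻⁴ × 110 × 1 = 0.03564 m
110–390 m: 0.98 × 2.575×10⁻⁴ × 280 = 0.070658 m
390–850 m: 0.19 × 460 × 1.7485×10⁻⁴ = 0.01528189 m
Layer 4: 1500 × 1.1595×10⁻⁴ × 0.61 = 0.10609425 m
Δh = 0.03564 + 0.070658 + 0.01528189 + 0.10609425 = 0.22767414 m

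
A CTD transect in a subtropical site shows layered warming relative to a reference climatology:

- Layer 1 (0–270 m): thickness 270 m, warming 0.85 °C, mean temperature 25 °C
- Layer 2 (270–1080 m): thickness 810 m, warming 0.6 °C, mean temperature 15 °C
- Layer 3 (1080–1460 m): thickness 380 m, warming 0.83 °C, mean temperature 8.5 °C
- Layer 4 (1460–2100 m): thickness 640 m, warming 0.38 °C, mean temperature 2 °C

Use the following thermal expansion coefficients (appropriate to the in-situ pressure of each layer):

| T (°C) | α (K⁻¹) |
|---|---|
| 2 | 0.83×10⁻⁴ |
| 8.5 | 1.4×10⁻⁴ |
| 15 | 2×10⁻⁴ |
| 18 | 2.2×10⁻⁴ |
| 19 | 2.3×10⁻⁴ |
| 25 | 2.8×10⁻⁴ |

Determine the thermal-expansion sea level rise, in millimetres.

226 mm

Layer 1 at 25 °C → α = 2.8×10⁻⁴ K⁻¹
Layer 2 at 15 °C → α = 2×10⁻⁴ K⁻¹
Layer 3 at 8.5 °C → α = 1.4×10⁻⁴ K⁻¹
Layer 4 at 2 °C → α = 0.83×10⁻⁴ K⁻¹
0–270 m: 270 × 0.85 × 2.8×10⁻⁴ = 0.06426 m
270–1080 m: 2×10⁻⁴ × 810 × 0.6 = 0.09720 m
380 × 0.83 × 1.4×10⁻⁴ = 0.044156 m
1460–2100 m: 0.83×10⁻⁴ × 640 × 0.38 = 0.0201856 m
Δh = 0.06426 + 0.09720 + 0.044156 + 0.0201856 = 0.2258016 m ≈ 226 mm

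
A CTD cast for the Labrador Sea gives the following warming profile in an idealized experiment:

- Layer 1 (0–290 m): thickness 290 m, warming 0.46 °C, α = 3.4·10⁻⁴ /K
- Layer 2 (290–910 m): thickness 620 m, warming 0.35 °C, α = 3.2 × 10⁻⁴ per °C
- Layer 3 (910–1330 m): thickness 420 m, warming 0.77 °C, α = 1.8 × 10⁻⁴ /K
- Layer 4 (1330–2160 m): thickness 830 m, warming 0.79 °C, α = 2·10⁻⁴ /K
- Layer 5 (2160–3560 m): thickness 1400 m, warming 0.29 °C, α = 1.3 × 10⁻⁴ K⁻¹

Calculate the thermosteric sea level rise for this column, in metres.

0–290 m: 3.4×10⁻⁴ × 0.46 × 290 = 0.045356 m
Layer 2: 0.35 × 620 × 3.2×10⁻⁴ = 0.06944 m
910–1330 m: 1.8×10⁻⁴ × 0.77 × 420 = 0.058212 m
830 × 2×10⁻⁴ × 0.79 = 0.13114 m
Layer 5: 1400 × 0.29 × 1.3×10⁻⁴ = 0.05278 m
Δh = 0.045356 + 0.06944 + 0.058212 + 0.13114 + 0.05278 = 0.356928 m ≈ 0.357 m

Δh ≈ 0.357 m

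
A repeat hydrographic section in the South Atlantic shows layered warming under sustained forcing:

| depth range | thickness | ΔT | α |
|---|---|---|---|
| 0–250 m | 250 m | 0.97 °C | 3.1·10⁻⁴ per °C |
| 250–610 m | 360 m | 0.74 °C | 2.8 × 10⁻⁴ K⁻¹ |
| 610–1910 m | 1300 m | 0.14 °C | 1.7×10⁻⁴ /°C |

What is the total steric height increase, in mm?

3.1×10⁻⁴ × 250 × 0.97 = 0.075175 m
250–610 m: 360 × 2.8×10⁻⁴ × 0.74 = 0.074592 m
Layer 3: 1300 × 0.14 × 1.7×10⁻⁴ = 0.03094 m
Δh = 0.075175 + 0.074592 + 0.03094 = 0.180707 m

181 mm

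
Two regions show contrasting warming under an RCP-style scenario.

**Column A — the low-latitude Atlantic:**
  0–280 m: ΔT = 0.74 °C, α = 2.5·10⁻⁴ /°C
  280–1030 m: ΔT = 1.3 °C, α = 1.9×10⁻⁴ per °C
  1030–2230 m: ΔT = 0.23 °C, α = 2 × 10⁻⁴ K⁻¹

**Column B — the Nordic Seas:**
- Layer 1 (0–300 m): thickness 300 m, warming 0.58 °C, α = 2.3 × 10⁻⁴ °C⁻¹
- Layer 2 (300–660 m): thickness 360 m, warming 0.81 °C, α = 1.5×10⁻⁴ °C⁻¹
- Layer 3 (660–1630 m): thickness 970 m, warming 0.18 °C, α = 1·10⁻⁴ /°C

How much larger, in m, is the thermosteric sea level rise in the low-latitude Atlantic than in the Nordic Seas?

0.191 m larger

A 0–280 m: 280 × 2.5×10⁻⁴ × 0.74 = 0.05180 m
A Layer 2: 750 × 1.3 × 1.9×10⁻⁴ = 0.18525 m
A Layer 3: 2×10⁻⁴ × 1200 × 0.23 = 0.05520 m
A total: 0.29225 m
B 0–300 m: 0.58 × 2.3×10⁻⁴ × 300 = 0.04002 m
B Layer 2: 0.81 × 1.5×10⁻⁴ × 360 = 0.04374 m
B Layer 3: 0.18 × 970 × 1×10⁻⁴ = 0.01746 m
B total: 0.10122 m
Difference: 0.29225 − 0.10122 = 0.19103 m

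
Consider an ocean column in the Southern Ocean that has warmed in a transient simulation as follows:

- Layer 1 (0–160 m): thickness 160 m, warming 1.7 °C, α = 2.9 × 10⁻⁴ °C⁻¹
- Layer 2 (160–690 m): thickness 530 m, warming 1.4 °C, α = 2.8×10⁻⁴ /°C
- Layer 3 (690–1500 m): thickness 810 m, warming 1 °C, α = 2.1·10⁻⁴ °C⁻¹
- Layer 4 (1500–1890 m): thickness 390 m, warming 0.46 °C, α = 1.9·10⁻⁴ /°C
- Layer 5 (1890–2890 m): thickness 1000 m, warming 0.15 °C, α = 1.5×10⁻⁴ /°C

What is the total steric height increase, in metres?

0.51 m

0–160 m: 2.9×10⁻⁴ × 1.7 × 160 = 0.07888 m
1.4 × 530 × 2.8×10⁻⁴ = 0.20776 m
690–1500 m: 2.1×10⁻⁴ × 1 × 810 = 0.17010 m
Layer 4: 0.46 × 1.9×10⁻⁴ × 390 = 0.034086 m
Layer 5: 0.15 × 1000 × 1.5×10⁻⁴ = 0.02250 m
Δh = 0.07888 + 0.20776 + 0.17010 + 0.034086 + 0.02250 = 0.513326 m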